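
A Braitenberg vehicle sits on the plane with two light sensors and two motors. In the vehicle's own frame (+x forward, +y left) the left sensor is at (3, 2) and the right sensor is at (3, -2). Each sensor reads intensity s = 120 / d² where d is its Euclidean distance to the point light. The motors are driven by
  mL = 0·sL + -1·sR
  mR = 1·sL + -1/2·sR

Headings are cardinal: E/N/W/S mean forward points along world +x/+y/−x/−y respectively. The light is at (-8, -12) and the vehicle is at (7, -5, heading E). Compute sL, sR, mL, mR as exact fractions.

left sensor world pos  = (10, -3); dL² = 405
right sensor world pos = (10, -7); dR² = 349
sL = 120/405 = 8/27
sR = 120/349 = 120/349
mL = 0·sL + -1·sR = -120/349
mR = 1·sL + -1/2·sR = 1172/9423

8/27 120/349 -120/349 1172/9423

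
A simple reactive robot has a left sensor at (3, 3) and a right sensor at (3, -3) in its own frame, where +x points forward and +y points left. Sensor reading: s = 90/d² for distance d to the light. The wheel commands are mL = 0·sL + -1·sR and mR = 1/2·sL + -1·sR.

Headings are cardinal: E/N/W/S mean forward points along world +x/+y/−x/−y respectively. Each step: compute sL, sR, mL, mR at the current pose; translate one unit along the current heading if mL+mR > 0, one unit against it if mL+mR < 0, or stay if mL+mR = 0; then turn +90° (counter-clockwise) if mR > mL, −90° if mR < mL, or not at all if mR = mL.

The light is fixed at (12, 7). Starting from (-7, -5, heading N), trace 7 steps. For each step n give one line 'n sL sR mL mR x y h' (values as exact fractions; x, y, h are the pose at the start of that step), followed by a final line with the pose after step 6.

n=0: pose=(-7,-5,N); sL=18/113, sR=90/337; mL=-90/337, mR=-7137/38081; mL+mR=-17307/38081 → advance -1; mR−mL=9/113 → turn +1·90°
n=1: pose=(-7,-6,W); sL=9/74, sR=45/292; mL=-45/292, mR=-252/2701; mL+mR=-2673/10804 → advance -1; mR−mL=9/148 → turn +1·90°
n=2: pose=(-6,-6,S); sL=90/481, sR=90/697; mL=-90/697, mR=-11925/335257; mL+mR=-55215/335257 → advance -1; mR−mL=45/481 → turn +1·90°
n=3: pose=(-6,-5,E); sL=5/17, sR=1/5; mL=-1/5, mR=-9/170; mL+mR=-43/170 → advance -1; mR−mL=5/34 → turn +1·90°
n=4: pose=(-7,-5,N); sL=18/113, sR=90/337; mL=-90/337, mR=-7137/38081; mL+mR=-17307/38081 → advance -1; mR−mL=9/113 → turn +1·90°
n=5: pose=(-7,-6,W); sL=9/74, sR=45/292; mL=-45/292, mR=-252/2701; mL+mR=-2673/10804 → advance -1; mR−mL=9/148 → turn +1·90°
n=6: pose=(-6,-6,S); sL=90/481, sR=90/697; mL=-90/697, mR=-11925/335257; mL+mR=-55215/335257 → advance -1; mR−mL=45/481 → turn +1·90°

0 18/113 90/337 -90/337 -7137/38081 -7 -5 N
1 9/74 45/292 -45/292 -252/2701 -7 -6 W
2 90/481 90/697 -90/697 -11925/335257 -6 -6 S
3 5/17 1/5 -1/5 -9/170 -6 -5 E
4 18/113 90/337 -90/337 -7137/38081 -7 -5 N
5 9/74 45/292 -45/292 -252/2701 -7 -6 W
6 90/481 90/697 -90/697 -11925/335257 -6 -6 S
final -6 -5 E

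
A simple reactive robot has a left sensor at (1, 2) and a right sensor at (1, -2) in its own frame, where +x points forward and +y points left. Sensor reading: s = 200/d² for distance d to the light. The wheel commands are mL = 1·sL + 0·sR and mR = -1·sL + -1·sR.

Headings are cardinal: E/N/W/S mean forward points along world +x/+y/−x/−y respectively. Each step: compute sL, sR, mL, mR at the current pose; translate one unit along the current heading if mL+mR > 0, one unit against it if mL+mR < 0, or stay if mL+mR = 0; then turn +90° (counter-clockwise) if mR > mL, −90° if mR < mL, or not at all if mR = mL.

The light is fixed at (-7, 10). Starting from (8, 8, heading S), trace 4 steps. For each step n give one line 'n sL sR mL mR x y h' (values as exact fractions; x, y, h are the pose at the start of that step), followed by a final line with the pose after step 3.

0 100/149 100/89 100/149 -23800/13261 8 8 S
1 40/41 200/197 40/41 -16080/8077 8 9 W
2 50/49 50/81 50/49 -6500/3969 9 9 N
3 200/289 40/61 200/289 -23760/17629 9 8 E
final 8 8 S

n=0: pose=(8,8,S); sL=100/149, sR=100/89; mL=100/149, mR=-23800/13261; mL+mR=-100/89 → advance -1; mR−mL=-32700/13261 → turn -1·90°
n=1: pose=(8,9,W); sL=40/41, sR=200/197; mL=40/41, mR=-16080/8077; mL+mR=-200/197 → advance -1; mR−mL=-23960/8077 → turn -1·90°
n=2: pose=(9,9,N); sL=50/49, sR=50/81; mL=50/49, mR=-6500/3969; mL+mR=-50/81 → advance -1; mR−mL=-10550/3969 → turn -1·90°
n=3: pose=(9,8,E); sL=200/289, sR=40/61; mL=200/289, mR=-23760/17629; mL+mR=-40/61 → advance -1; mR−mL=-35960/17629 → turn -1·90°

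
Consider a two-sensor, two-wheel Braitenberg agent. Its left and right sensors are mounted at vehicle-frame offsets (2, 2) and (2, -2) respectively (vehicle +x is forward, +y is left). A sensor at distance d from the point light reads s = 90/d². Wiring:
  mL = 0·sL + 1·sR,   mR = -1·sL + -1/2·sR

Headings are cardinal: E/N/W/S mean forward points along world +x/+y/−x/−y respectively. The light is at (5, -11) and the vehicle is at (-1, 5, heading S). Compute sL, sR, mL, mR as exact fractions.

45/106 9/26 9/26 -1647/2756

left sensor world pos  = (1, 3); dL² = 212
right sensor world pos = (-3, 3); dR² = 260
sL = 90/212 = 45/106
sR = 90/260 = 9/26
mL = 0·sL + 1·sR = 9/26
mR = -1·sL + -1/2·sR = -1647/2756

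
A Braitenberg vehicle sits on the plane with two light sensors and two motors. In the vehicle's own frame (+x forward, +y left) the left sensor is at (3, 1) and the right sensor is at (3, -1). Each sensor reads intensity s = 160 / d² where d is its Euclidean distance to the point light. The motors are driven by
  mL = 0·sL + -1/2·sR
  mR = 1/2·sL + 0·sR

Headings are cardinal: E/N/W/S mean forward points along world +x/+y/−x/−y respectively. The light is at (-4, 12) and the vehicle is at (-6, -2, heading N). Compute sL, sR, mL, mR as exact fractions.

16/13 80/61 -40/61 8/13

left sensor world pos  = (-7, 1); dL² = 130
right sensor world pos = (-5, 1); dR² = 122
sL = 160/130 = 16/13
sR = 160/122 = 80/61
mL = 0·sL + -1/2·sR = -40/61
mR = 1/2·sL + 0·sR = 8/13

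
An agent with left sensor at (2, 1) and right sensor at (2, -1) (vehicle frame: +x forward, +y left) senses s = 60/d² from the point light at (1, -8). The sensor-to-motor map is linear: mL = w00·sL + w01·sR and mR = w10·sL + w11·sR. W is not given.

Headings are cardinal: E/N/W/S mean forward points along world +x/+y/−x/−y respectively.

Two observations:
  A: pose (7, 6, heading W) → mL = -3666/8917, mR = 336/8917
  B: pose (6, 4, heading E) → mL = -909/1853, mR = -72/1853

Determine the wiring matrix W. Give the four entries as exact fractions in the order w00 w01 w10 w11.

obs A: pose=(7,6,W) → sL=12/37, sR=60/241, mL=-3666/8917, mR=336/8917
obs B: pose=(6,4,E) → sL=30/109, sR=6/17, mL=-909/1853, mR=-72/1853
sensor matrix S = [[12/37, 60/241], [30/109, 6/17]]; det S = 759168/16523201
solve [mL_A; mL_B] = S·[w00; w01] and [mR_A; mR_B] = S·[w10; w11]:
  w00 = -1/2, w01 = -1, w10 = 1/2, w11 = -1/2

-1/2 -1 1/2 -1/2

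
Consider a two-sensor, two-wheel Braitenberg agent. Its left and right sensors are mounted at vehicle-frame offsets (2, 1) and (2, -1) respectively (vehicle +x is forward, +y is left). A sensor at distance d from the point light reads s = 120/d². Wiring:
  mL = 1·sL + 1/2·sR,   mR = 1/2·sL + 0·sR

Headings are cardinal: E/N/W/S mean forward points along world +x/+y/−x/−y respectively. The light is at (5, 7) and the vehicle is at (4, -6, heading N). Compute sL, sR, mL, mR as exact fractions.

left sensor world pos  = (3, -4); dL² = 125
right sensor world pos = (5, -4); dR² = 121
sL = 120/125 = 24/25
sR = 120/121 = 120/121
mL = 1·sL + 1/2·sR = 4404/3025
mR = 1/2·sL + 0·sR = 12/25

24/25 120/121 4404/3025 12/25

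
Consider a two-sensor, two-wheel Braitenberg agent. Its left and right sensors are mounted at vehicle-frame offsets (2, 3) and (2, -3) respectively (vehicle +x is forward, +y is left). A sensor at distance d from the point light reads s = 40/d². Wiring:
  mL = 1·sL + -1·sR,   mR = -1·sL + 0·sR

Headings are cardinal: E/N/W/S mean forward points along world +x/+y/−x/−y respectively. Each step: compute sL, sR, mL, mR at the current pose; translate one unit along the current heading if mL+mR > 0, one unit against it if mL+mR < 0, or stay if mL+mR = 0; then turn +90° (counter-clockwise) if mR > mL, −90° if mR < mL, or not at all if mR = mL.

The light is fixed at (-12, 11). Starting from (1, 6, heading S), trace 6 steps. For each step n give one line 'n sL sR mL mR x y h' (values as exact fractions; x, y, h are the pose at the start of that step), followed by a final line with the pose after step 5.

0 8/61 40/149 -1248/9089 -8/61 1 6 S
1 20/113 20/137 480/15481 -20/113 1 7 E
2 40/261 40/117 -640/3393 -40/261 0 7 S
3 10/49 5/29 45/1421 -10/49 0 8 E
4 40/221 40/89 -5280/19669 -40/221 -1 8 S
5 4/17 20/97 48/1649 -4/17 -1 9 E
final -2 9 S

n=0: pose=(1,6,S); sL=8/61, sR=40/149; mL=-1248/9089, mR=-8/61; mL+mR=-40/149 → advance -1; mR−mL=56/9089 → turn +1·90°
n=1: pose=(1,7,E); sL=20/113, sR=20/137; mL=480/15481, mR=-20/113; mL+mR=-20/137 → advance -1; mR−mL=-3220/15481 → turn -1·90°
n=2: pose=(0,7,S); sL=40/261, sR=40/117; mL=-640/3393, mR=-40/261; mL+mR=-40/117 → advance -1; mR−mL=40/1131 → turn +1·90°
n=3: pose=(0,8,E); sL=10/49, sR=5/29; mL=45/1421, mR=-10/49; mL+mR=-5/29 → advance -1; mR−mL=-335/1421 → turn -1·90°
n=4: pose=(-1,8,S); sL=40/221, sR=40/89; mL=-5280/19669, mR=-40/221; mL+mR=-40/89 → advance -1; mR−mL=1720/19669 → turn +1·90°
n=5: pose=(-1,9,E); sL=4/17, sR=20/97; mL=48/1649, mR=-4/17; mL+mR=-20/97 → advance -1; mR−mL=-436/1649 → turn -1·90°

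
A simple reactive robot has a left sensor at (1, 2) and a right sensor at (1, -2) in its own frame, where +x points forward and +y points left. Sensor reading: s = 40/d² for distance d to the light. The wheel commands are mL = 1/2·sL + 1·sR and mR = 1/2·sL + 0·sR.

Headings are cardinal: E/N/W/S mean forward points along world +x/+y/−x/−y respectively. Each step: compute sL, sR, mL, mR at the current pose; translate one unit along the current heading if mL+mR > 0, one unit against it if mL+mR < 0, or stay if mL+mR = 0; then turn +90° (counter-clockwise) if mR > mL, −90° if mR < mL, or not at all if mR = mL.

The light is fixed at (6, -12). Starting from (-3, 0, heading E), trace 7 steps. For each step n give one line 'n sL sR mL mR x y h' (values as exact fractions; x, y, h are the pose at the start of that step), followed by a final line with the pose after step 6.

n=0: pose=(-3,0,E); sL=2/13, sR=10/41; mL=171/533, mR=1/13; mL+mR=212/533 → advance +1; mR−mL=-10/41 → turn -1·90°
n=1: pose=(-2,0,S); sL=40/157, sR=40/221; mL=10700/34697, mR=20/157; mL+mR=15120/34697 → advance +1; mR−mL=-40/221 → turn -1·90°
n=2: pose=(-2,-1,W); sL=20/81, sR=4/25; mL=574/2025, mR=10/81; mL+mR=824/2025 → advance +1; mR−mL=-4/25 → turn -1·90°
n=3: pose=(-3,-1,N); sL=8/53, sR=40/193; mL=2892/10229, mR=4/53; mL+mR=3664/10229 → advance +1; mR−mL=-40/193 → turn -1·90°
n=4: pose=(-3,0,E); sL=2/13, sR=10/41; mL=171/533, mR=1/13; mL+mR=212/533 → advance +1; mR−mL=-10/41 → turn -1·90°
n=5: pose=(-2,0,S); sL=40/157, sR=40/221; mL=10700/34697, mR=20/157; mL+mR=15120/34697 → advance +1; mR−mL=-40/221 → turn -1·90°
n=6: pose=(-2,-1,W); sL=20/81, sR=4/25; mL=574/2025, mR=10/81; mL+mR=824/2025 → advance +1; mR−mL=-4/25 → turn -1·90°

0 2/13 10/41 171/533 1/13 -3 0 E
1 40/157 40/221 10700/34697 20/157 -2 0 S
2 20/81 4/25 574/2025 10/81 -2 -1 W
3 8/53 40/193 2892/10229 4/53 -3 -1 N
4 2/13 10/41 171/533 1/13 -3 0 E
5 40/157 40/221 10700/34697 20/157 -2 0 S
6 20/81 4/25 574/2025 10/81 -2 -1 W
final -3 -1 N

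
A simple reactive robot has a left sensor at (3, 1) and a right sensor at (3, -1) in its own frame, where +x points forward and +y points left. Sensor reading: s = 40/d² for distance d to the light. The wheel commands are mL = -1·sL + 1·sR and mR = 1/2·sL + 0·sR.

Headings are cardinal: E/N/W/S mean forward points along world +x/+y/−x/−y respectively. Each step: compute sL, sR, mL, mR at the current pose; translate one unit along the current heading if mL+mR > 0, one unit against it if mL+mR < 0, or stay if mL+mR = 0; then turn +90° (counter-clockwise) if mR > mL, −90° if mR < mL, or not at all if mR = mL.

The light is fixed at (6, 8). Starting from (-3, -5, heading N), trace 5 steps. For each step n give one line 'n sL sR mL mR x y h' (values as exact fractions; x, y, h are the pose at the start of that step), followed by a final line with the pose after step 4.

0 1/5 10/41 9/205 1/10 -3 -5 N
1 40/313 8/53 384/16589 20/313 -3 -4 W
2 20/153 20/173 -400/26469 10/153 -4 -4 S
3 40/193 8/49 -416/9457 20/193 -4 -5 E
4 1/5 10/41 9/205 1/10 -3 -5 N
final -3 -4 W

n=0: pose=(-3,-5,N); sL=1/5, sR=10/41; mL=9/205, mR=1/10; mL+mR=59/410 → advance +1; mR−mL=23/410 → turn +1·90°
n=1: pose=(-3,-4,W); sL=40/313, sR=8/53; mL=384/16589, mR=20/313; mL+mR=1444/16589 → advance +1; mR−mL=676/16589 → turn +1·90°
n=2: pose=(-4,-4,S); sL=20/153, sR=20/173; mL=-400/26469, mR=10/153; mL+mR=1330/26469 → advance +1; mR−mL=710/8823 → turn +1·90°
n=3: pose=(-4,-5,E); sL=40/193, sR=8/49; mL=-416/9457, mR=20/193; mL+mR=564/9457 → advance +1; mR−mL=1396/9457 → turn +1·90°
n=4: pose=(-3,-5,N); sL=1/5, sR=10/41; mL=9/205, mR=1/10; mL+mR=59/410 → advance +1; mR−mL=23/410 → turn +1·90°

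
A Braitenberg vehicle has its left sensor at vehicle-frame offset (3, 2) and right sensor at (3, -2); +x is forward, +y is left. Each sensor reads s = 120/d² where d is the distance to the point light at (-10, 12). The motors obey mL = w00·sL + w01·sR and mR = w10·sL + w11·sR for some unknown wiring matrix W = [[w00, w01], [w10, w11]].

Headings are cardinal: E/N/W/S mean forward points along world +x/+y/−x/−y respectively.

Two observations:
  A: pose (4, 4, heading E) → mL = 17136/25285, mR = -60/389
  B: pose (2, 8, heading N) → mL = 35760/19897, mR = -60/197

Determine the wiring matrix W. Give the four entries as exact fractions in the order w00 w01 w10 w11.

obs A: pose=(4,4,E) → sL=24/65, sR=120/389, mL=17136/25285, mR=-60/389
obs B: pose=(2,8,N) → sL=120/101, sR=120/197, mL=35760/19897, mR=-60/197
sensor matrix S = [[24/65, 120/389], [120/101, 120/197]]; det S = -14247936/100619129
solve [mL_A; mL_B] = S·[w00; w01] and [mR_A; mR_B] = S·[w10; w11]:
  w00 = 1, w01 = 1, w10 = 0, w11 = -1/2

1 1 0 -1/2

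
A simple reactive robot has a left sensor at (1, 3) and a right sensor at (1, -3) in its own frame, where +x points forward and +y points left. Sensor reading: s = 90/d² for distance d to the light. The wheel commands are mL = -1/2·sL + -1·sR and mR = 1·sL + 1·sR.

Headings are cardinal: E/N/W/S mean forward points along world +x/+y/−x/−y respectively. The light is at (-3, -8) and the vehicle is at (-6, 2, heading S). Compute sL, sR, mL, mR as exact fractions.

left sensor world pos  = (-3, 1); dL² = 81
right sensor world pos = (-9, 1); dR² = 117
sL = 90/81 = 10/9
sR = 90/117 = 10/13
mL = -1/2·sL + -1·sR = -155/117
mR = 1·sL + 1·sR = 220/117

10/9 10/13 -155/117 220/117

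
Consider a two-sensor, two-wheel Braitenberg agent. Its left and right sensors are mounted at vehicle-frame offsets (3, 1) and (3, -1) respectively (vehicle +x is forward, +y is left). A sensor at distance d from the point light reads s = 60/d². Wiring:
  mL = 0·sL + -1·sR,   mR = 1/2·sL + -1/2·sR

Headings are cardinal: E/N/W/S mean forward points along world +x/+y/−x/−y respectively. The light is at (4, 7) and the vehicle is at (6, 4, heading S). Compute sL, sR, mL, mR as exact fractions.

4/3 60/37 -60/37 -16/111

left sensor world pos  = (7, 1); dL² = 45
right sensor world pos = (5, 1); dR² = 37
sL = 60/45 = 4/3
sR = 60/37 = 60/37
mL = 0·sL + -1·sR = -60/37
mR = 1/2·sL + -1/2·sR = -16/111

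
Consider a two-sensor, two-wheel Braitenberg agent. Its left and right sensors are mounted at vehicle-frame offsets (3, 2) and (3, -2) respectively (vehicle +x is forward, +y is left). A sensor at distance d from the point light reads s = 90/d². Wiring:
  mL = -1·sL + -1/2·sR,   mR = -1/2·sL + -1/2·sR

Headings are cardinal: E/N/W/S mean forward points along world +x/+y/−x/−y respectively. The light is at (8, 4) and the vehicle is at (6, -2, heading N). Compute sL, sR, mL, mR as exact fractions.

18/5 10 -43/5 -34/5

left sensor world pos  = (4, 1); dL² = 25
right sensor world pos = (8, 1); dR² = 9
sL = 90/25 = 18/5
sR = 90/9 = 10
mL = -1·sL + -1/2·sR = -43/5
mR = -1/2·sL + -1/2·sR = -34/5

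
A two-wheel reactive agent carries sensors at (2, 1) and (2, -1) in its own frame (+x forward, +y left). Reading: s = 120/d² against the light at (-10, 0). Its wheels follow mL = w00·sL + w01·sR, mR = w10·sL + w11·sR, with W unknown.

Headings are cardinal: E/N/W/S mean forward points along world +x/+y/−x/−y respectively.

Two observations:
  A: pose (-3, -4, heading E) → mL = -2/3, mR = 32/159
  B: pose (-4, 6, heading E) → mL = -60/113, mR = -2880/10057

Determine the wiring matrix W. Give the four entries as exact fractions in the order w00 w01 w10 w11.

-1/2 0 1 -1

obs A: pose=(-3,-4,E) → sL=4/3, sR=60/53, mL=-2/3, mR=32/159
obs B: pose=(-4,6,E) → sL=120/113, sR=120/89, mL=-60/113, mR=-2880/10057
sensor matrix S = [[4/3, 60/53], [120/113, 120/89]]; det S = 317440/533021
solve [mL_A; mL_B] = S·[w00; w01] and [mR_A; mR_B] = S·[w10; w11]:
  w00 = -1/2, w01 = 0, w10 = 1, w11 = -1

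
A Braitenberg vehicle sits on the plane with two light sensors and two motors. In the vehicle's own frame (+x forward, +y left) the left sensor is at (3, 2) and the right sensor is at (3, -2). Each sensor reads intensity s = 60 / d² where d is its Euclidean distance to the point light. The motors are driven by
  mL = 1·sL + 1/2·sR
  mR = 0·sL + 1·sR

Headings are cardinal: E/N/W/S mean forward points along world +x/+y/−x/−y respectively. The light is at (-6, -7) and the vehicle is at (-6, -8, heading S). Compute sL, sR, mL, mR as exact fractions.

left sensor world pos  = (-4, -11); dL² = 20
right sensor world pos = (-8, -11); dR² = 20
sL = 60/20 = 3
sR = 60/20 = 3
mL = 1·sL + 1/2·sR = 9/2
mR = 0·sL + 1·sR = 3

3 3 9/2 3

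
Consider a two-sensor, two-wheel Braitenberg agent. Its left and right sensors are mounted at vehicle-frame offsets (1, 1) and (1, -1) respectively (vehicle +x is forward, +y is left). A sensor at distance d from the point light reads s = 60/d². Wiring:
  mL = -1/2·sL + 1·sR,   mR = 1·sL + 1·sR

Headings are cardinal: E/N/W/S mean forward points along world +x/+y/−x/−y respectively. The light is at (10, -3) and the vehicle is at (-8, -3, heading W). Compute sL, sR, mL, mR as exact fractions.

left sensor world pos  = (-9, -4); dL² = 362
right sensor world pos = (-9, -2); dR² = 362
sL = 60/362 = 30/181
sR = 60/362 = 30/181
mL = -1/2·sL + 1·sR = 15/181
mR = 1·sL + 1·sR = 60/181

30/181 30/181 15/181 60/181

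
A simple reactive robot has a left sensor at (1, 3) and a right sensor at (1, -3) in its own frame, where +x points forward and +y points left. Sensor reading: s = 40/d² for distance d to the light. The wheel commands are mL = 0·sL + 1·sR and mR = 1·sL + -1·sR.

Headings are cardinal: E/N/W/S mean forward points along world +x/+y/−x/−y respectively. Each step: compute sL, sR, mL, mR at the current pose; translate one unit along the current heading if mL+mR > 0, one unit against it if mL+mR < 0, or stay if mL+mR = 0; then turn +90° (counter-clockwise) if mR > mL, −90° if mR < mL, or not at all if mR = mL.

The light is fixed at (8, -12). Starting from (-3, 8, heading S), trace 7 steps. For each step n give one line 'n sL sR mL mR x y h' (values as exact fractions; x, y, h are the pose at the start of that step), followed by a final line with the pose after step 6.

n=0: pose=(-3,8,S); sL=8/85, sR=40/557; mL=40/557, mR=1056/47345; mL+mR=8/85 → advance +1; mR−mL=-2344/47345 → turn -1·90°
n=1: pose=(-3,7,W); sL=1/10, sR=10/157; mL=10/157, mR=57/1570; mL+mR=1/10 → advance +1; mR−mL=-43/1570 → turn -1·90°
n=2: pose=(-4,7,N); sL=8/125, sR=40/481; mL=40/481, mR=-1152/60125; mL+mR=8/125 → advance +1; mR−mL=-6152/60125 → turn -1·90°
n=3: pose=(-4,8,E); sL=4/65, sR=4/41; mL=4/41, mR=-96/2665; mL+mR=4/65 → advance +1; mR−mL=-356/2665 → turn -1·90°
n=4: pose=(-3,8,S); sL=8/85, sR=40/557; mL=40/557, mR=1056/47345; mL+mR=8/85 → advance +1; mR−mL=-2344/47345 → turn -1·90°
n=5: pose=(-3,7,W); sL=1/10, sR=10/157; mL=10/157, mR=57/1570; mL+mR=1/10 → advance +1; mR−mL=-43/1570 → turn -1·90°
n=6: pose=(-4,7,N); sL=8/125, sR=40/481; mL=40/481, mR=-1152/60125; mL+mR=8/125 → advance +1; mR−mL=-6152/60125 → turn -1·90°

0 8/85 40/557 40/557 1056/47345 -3 8 S
1 1/10 10/157 10/157 57/1570 -3 7 W
2 8/125 40/481 40/481 -1152/60125 -4 7 N
3 4/65 4/41 4/41 -96/2665 -4 8 E
4 8/85 40/557 40/557 1056/47345 -3 8 S
5 1/10 10/157 10/157 57/1570 -3 7 W
6 8/125 40/481 40/481 -1152/60125 -4 7 N
final -4 8 E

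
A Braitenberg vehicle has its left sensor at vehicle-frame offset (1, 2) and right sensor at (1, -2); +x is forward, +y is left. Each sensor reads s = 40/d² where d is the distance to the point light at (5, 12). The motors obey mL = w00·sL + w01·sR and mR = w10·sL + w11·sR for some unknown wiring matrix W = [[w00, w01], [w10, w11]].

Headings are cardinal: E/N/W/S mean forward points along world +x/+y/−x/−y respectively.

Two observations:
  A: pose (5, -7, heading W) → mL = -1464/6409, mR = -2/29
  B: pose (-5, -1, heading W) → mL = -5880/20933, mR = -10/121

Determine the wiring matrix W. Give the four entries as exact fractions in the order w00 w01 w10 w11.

-1 -1 0 -1/2

obs A: pose=(5,-7,W) → sL=20/221, sR=4/29, mL=-1464/6409, mR=-2/29
obs B: pose=(-5,-1,W) → sL=20/173, sR=20/121, mL=-5880/20933, mR=-10/121
sensor matrix S = [[20/221, 4/29], [20/173, 20/121]]; det S = -132480/134159597
solve [mL_A; mL_B] = S·[w00; w01] and [mR_A; mR_B] = S·[w10; w11]:
  w00 = -1, w01 = -1, w10 = 0, w11 = -1/2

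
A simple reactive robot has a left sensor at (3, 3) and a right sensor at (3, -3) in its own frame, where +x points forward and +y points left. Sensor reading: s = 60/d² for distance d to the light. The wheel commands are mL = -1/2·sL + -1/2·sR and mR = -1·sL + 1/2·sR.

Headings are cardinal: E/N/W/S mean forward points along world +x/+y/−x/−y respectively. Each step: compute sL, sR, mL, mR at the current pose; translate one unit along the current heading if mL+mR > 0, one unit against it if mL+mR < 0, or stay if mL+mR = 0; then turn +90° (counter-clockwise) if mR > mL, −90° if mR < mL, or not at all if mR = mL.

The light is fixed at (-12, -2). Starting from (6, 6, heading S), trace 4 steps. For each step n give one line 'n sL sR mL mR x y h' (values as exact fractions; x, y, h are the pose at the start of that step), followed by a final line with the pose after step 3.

n=0: pose=(6,6,S); sL=30/233, sR=6/25; mL=-1074/5825, mR=-51/5825; mL+mR=-45/233 → advance -1; mR−mL=1023/5825 → turn +1·90°
n=1: pose=(6,7,E); sL=4/39, sR=20/159; mL=-236/2067, mR=-82/2067; mL+mR=-2/13 → advance -1; mR−mL=154/2067 → turn +1·90°
n=2: pose=(5,7,N); sL=3/17, sR=15/136; mL=-39/272, mR=-33/272; mL+mR=-9/34 → advance -1; mR−mL=3/136 → turn +1·90°
n=3: pose=(5,6,W); sL=60/221, sR=60/317; mL=-16140/70057, mR=-12390/70057; mL+mR=-90/221 → advance -1; mR−mL=3750/70057 → turn +1·90°

0 30/233 6/25 -1074/5825 -51/5825 6 6 S
1 4/39 20/159 -236/2067 -82/2067 6 7 E
2 3/17 15/136 -39/272 -33/272 5 7 N
3 60/221 60/317 -16140/70057 -12390/70057 5 6 W
final 6 6 S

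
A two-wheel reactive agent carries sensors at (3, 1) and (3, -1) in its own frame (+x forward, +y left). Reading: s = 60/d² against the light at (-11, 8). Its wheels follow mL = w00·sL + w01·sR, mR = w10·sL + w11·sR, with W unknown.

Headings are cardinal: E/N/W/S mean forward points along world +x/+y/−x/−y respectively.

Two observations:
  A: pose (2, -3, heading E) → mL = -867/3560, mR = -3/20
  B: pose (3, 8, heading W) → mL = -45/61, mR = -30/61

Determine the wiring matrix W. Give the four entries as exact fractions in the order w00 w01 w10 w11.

obs A: pose=(2,-3,E) → sL=15/89, sR=3/20, mL=-867/3560, mR=-3/20
obs B: pose=(3,8,W) → sL=30/61, sR=30/61, mL=-45/61, mR=-30/61
sensor matrix S = [[15/89, 3/20], [30/61, 30/61]]; det S = 99/10858
solve [mL_A; mL_B] = S·[w00; w01] and [mR_A; mR_B] = S·[w10; w11]:
  w00 = -1, w01 = -1/2, w10 = 0, w11 = -1

-1 -1/2 0 -1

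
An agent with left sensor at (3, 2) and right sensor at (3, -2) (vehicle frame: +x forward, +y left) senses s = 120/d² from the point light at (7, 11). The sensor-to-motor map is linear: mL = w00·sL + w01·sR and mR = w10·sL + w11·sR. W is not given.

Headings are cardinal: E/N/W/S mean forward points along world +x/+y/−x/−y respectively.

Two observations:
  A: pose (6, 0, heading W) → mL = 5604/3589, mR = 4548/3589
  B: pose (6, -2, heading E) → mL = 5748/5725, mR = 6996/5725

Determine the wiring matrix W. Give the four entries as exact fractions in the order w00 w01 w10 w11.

1/2 1 1 1/2

obs A: pose=(6,0,W) → sL=24/37, sR=120/97, mL=5604/3589, mR=4548/3589
obs B: pose=(6,-2,E) → sL=24/25, sR=120/229, mL=5748/5725, mR=6996/5725
sensor matrix S = [[24/37, 120/97], [24/25, 120/229]]; det S = -3483648/4109405
solve [mL_A; mL_B] = S·[w00; w01] and [mR_A; mR_B] = S·[w10; w11]:
  w00 = 1/2, w01 = 1, w10 = 1, w11 = 1/2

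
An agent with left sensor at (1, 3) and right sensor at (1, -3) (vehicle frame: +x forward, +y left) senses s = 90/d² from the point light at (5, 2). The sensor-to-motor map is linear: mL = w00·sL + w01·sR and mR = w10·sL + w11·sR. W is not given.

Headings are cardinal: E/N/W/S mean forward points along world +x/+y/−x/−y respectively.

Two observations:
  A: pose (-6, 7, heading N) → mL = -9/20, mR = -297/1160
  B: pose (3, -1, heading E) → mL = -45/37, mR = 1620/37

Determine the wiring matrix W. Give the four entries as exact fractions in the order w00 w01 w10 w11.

0 -1/2 1/2 -1/2

obs A: pose=(-6,7,N) → sL=45/116, sR=9/10, mL=-9/20, mR=-297/1160
obs B: pose=(3,-1,E) → sL=90, sR=90/37, mL=-45/37, mR=1620/37
sensor matrix S = [[45/116, 9/10], [90, 90/37]]; det S = -171801/2146
solve [mL_A; mL_B] = S·[w00; w01] and [mR_A; mR_B] = S·[w10; w11]:
  w00 = 0, w01 = -1/2, w10 = 1/2, w11 = -1/2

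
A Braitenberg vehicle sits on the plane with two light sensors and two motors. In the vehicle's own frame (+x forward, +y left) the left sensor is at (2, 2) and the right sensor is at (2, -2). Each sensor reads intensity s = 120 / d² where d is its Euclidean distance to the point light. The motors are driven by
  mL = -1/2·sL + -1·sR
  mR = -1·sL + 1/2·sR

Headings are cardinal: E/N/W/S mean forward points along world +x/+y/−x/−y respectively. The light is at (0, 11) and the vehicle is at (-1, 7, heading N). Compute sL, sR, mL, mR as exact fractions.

120/13 24 -372/13 36/13

left sensor world pos  = (-3, 9); dL² = 13
right sensor world pos = (1, 9); dR² = 5
sL = 120/13 = 120/13
sR = 120/5 = 24
mL = -1/2·sL + -1·sR = -372/13
mR = -1·sL + 1/2·sR = 36/13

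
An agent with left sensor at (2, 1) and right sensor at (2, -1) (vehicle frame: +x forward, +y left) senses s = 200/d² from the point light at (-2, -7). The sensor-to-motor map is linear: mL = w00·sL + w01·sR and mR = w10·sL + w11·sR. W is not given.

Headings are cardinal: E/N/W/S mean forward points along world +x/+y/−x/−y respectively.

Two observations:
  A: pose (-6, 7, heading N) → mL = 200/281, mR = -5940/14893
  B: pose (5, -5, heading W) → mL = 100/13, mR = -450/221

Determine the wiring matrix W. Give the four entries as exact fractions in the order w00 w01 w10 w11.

1 0 1/2 -1

obs A: pose=(-6,7,N) → sL=200/281, sR=40/53, mL=200/281, mR=-5940/14893
obs B: pose=(5,-5,W) → sL=100/13, sR=100/17, mL=100/13, mR=-450/221
sensor matrix S = [[200/281, 40/53], [100/13, 100/17]]; det S = -5328000/3291353
solve [mL_A; mL_B] = S·[w00; w01] and [mR_A; mR_B] = S·[w10; w11]:
  w00 = 1, w01 = 0, w10 = 1/2, w11 = -1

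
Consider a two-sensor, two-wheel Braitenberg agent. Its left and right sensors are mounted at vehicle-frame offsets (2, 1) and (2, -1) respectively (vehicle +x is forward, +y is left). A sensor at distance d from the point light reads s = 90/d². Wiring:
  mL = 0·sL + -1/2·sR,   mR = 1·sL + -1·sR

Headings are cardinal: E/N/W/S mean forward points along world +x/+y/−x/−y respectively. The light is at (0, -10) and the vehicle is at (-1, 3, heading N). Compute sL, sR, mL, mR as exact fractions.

left sensor world pos  = (-2, 5); dL² = 229
right sensor world pos = (0, 5); dR² = 225
sL = 90/229 = 90/229
sR = 90/225 = 2/5
mL = 0·sL + -1/2·sR = -1/5
mR = 1·sL + -1·sR = -8/1145

90/229 2/5 -1/5 -8/1145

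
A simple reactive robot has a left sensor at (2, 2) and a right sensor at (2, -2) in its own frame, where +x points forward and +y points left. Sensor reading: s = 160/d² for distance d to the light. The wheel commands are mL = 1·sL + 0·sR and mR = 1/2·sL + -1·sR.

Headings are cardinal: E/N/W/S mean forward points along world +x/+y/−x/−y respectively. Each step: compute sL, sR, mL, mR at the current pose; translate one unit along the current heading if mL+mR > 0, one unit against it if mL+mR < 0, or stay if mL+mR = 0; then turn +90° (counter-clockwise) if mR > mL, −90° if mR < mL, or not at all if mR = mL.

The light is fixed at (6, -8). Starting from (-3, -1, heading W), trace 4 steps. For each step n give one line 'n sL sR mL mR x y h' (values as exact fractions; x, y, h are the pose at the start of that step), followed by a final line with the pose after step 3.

n=0: pose=(-3,-1,W); sL=80/73, sR=80/101; mL=80/73, mR=-1800/7373; mL+mR=6280/7373 → advance +1; mR−mL=-9880/7373 → turn -1·90°
n=1: pose=(-4,-1,N); sL=32/45, sR=32/29; mL=32/45, mR=-976/1305; mL+mR=-16/435 → advance -1; mR−mL=-1904/1305 → turn -1·90°
n=2: pose=(-4,-2,E); sL=5/4, sR=2; mL=5/4, mR=-11/8; mL+mR=-1/8 → advance -1; mR−mL=-21/8 → turn -1·90°
n=3: pose=(-5,-2,S); sL=160/97, sR=32/37; mL=160/97, mR=-144/3589; mL+mR=5776/3589 → advance +1; mR−mL=-6064/3589 → turn -1·90°

0 80/73 80/101 80/73 -1800/7373 -3 -1 W
1 32/45 32/29 32/45 -976/1305 -4 -1 N
2 5/4 2 5/4 -11/8 -4 -2 E
3 160/97 32/37 160/97 -144/3589 -5 -2 S
final -5 -3 W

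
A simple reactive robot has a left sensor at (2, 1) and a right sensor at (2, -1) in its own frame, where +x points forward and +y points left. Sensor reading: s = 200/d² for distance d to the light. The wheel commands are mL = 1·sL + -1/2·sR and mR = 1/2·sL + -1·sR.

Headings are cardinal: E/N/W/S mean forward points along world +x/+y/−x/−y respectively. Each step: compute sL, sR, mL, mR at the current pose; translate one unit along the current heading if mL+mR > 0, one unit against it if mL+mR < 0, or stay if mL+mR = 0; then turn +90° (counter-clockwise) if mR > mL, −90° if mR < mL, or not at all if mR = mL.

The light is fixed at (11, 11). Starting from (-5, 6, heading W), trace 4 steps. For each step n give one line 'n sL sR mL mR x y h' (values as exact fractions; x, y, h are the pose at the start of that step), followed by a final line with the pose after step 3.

n=0: pose=(-5,6,W); sL=5/9, sR=10/17; mL=40/153, mR=-95/306; mL+mR=-5/102 → advance -1; mR−mL=-175/306 → turn -1·90°
n=1: pose=(-4,6,N); sL=40/53, sR=40/41; mL=580/2173, mR=-1300/2173; mL+mR=-720/2173 → advance -1; mR−mL=-1880/2173 → turn -1·90°
n=2: pose=(-4,5,E); sL=100/97, sR=100/109; mL=6050/10573, mR=-4250/10573; mL+mR=1800/10573 → advance +1; mR−mL=-10300/10573 → turn -1·90°
n=3: pose=(-3,5,S); sL=200/233, sR=200/289; mL=34500/67337, mR=-17700/67337; mL+mR=16800/67337 → advance +1; mR−mL=-52200/67337 → turn -1·90°

0 5/9 10/17 40/153 -95/306 -5 6 W
1 40/53 40/41 580/2173 -1300/2173 -4 6 N
2 100/97 100/109 6050/10573 -4250/10573 -4 5 E
3 200/233 200/289 34500/67337 -17700/67337 -3 5 S
final -3 4 W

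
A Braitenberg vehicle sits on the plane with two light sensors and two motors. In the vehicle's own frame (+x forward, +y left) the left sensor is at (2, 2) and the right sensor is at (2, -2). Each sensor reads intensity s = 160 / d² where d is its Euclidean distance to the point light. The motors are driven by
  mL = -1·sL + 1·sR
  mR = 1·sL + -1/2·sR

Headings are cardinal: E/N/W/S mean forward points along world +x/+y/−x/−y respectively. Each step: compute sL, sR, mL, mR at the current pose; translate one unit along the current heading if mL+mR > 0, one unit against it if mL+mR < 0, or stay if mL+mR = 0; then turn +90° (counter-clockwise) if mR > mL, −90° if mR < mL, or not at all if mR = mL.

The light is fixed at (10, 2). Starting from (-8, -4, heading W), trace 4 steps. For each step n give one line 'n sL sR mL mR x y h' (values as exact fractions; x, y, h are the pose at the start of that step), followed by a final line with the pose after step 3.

n=0: pose=(-8,-4,W); sL=10/29, sR=5/13; mL=15/377, mR=115/754; mL+mR=5/26 → advance +1; mR−mL=85/754 → turn +1·90°
n=1: pose=(-9,-4,S); sL=160/353, sR=32/101; mL=-4864/35653, mR=10512/35653; mL+mR=16/101 → advance +1; mR−mL=15376/35653 → turn +1·90°
n=2: pose=(-9,-5,E); sL=80/157, sR=16/37; mL=-448/5809, mR=1704/5809; mL+mR=8/37 → advance +1; mR−mL=2152/5809 → turn +1·90°
n=3: pose=(-8,-5,N); sL=32/85, sR=160/281; mL=4608/23885, mR=2192/23885; mL+mR=80/281 → advance +1; mR−mL=-2416/23885 → turn -1·90°

0 10/29 5/13 15/377 115/754 -8 -4 W
1 160/353 32/101 -4864/35653 10512/35653 -9 -4 S
2 80/157 16/37 -448/5809 1704/5809 -9 -5 E
3 32/85 160/281 4608/23885 2192/23885 -8 -5 N
final -8 -4 E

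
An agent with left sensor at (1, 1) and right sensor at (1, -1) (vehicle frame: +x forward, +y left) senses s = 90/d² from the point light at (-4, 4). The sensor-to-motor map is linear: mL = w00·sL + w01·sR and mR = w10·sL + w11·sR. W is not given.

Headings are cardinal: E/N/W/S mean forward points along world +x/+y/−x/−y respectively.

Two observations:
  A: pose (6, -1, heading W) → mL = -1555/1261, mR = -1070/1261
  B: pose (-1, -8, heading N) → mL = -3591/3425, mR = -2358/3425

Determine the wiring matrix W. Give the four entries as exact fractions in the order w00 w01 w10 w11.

obs A: pose=(6,-1,W) → sL=10/13, sR=90/97, mL=-1555/1261, mR=-1070/1261
obs B: pose=(-1,-8,N) → sL=18/25, sR=90/137, mL=-3591/3425, mR=-2358/3425
sensor matrix S = [[10/13, 90/97], [18/25, 90/137]]; det S = -140544/863785
solve [mL_A; mL_B] = S·[w00; w01] and [mR_A; mR_B] = S·[w10; w11]:
  w00 = -1, w01 = -1/2, w10 = -1/2, w11 = -1/2

-1 -1/2 -1/2 -1/2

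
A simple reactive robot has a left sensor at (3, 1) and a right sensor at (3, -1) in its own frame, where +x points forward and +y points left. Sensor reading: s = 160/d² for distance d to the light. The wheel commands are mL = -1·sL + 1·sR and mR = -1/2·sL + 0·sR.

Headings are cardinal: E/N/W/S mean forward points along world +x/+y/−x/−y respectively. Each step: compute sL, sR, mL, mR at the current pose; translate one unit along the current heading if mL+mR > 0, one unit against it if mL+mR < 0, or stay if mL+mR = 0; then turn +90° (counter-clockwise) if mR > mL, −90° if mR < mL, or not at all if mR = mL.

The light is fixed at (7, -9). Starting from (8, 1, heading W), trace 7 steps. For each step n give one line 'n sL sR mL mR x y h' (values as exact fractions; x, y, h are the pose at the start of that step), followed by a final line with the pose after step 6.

n=0: pose=(8,1,W); sL=32/17, sR=32/25; mL=-256/425, mR=-16/17; mL+mR=-656/425 → advance -1; mR−mL=-144/425 → turn -1·90°
n=1: pose=(9,1,N); sL=16/17, sR=80/89; mL=-64/1513, mR=-8/17; mL+mR=-776/1513 → advance -1; mR−mL=-648/1513 → turn -1·90°
n=2: pose=(9,0,E); sL=32/25, sR=160/89; mL=1152/2225, mR=-16/25; mL+mR=-272/2225 → advance -1; mR−mL=-2576/2225 → turn -1·90°
n=3: pose=(8,0,S); sL=4, sR=40/9; mL=4/9, mR=-2; mL+mR=-14/9 → advance -1; mR−mL=-22/9 → turn -1·90°
n=4: pose=(8,1,W); sL=32/17, sR=32/25; mL=-256/425, mR=-16/17; mL+mR=-656/425 → advance -1; mR−mL=-144/425 → turn -1·90°
n=5: pose=(9,1,N); sL=16/17, sR=80/89; mL=-64/1513, mR=-8/17; mL+mR=-776/1513 → advance -1; mR−mL=-648/1513 → turn -1·90°
n=6: pose=(9,0,E); sL=32/25, sR=160/89; mL=1152/2225, mR=-16/25; mL+mR=-272/2225 → advance -1; mR−mL=-2576/2225 → turn -1·90°

0 32/17 32/25 -256/425 -16/17 8 1 W
1 16/17 80/89 -64/1513 -8/17 9 1 N
2 32/25 160/89 1152/2225 -16/25 9 0 E
3 4 40/9 4/9 -2 8 0 S
4 32/17 32/25 -256/425 -16/17 8 1 W
5 16/17 80/89 -64/1513 -8/17 9 1 N
6 32/25 160/89 1152/2225 -16/25 9 0 E
final 8 0 S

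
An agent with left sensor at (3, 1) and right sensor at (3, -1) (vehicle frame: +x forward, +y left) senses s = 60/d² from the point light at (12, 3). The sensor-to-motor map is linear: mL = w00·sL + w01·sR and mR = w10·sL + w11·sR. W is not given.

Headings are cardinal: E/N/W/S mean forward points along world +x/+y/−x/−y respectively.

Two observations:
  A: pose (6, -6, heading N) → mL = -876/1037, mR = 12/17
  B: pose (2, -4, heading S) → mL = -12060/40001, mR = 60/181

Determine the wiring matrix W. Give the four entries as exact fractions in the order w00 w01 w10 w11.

obs A: pose=(6,-6,N) → sL=12/17, sR=60/61, mL=-876/1037, mR=12/17
obs B: pose=(2,-4,S) → sL=60/181, sR=60/221, mL=-12060/40001, mR=60/181
sensor matrix S = [[12/17, 60/61], [60/181, 60/221]]; det S = -5575680/41481037
solve [mL_A; mL_B] = S·[w00; w01] and [mR_A; mR_B] = S·[w10; w11]:
  w00 = -1/2, w01 = -1/2, w10 = 1, w11 = 0

-1/2 -1/2 1 0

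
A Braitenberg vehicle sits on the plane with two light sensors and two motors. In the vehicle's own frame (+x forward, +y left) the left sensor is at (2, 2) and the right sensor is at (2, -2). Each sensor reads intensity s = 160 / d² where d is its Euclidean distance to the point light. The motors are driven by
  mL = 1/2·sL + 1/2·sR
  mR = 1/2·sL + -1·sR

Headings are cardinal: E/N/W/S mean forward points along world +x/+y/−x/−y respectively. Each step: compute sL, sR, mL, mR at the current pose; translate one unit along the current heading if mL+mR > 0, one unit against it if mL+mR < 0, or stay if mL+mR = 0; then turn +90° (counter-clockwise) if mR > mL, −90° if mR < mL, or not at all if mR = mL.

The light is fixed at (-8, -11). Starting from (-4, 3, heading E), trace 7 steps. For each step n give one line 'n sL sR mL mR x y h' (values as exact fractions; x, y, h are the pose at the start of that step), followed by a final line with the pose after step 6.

0 40/73 8/9 472/657 -404/657 -4 3 E
1 160/193 160/153 27680/29529 -18640/29529 -3 3 S
2 16/13 80/117 112/117 -8/117 -3 2 W
3 160/229 160/261 39200/59769 -15760/59769 -4 2 N
4 40/73 8/9 472/657 -404/657 -4 3 E
5 160/193 160/153 27680/29529 -18640/29529 -3 3 S
6 16/13 80/117 112/117 -8/117 -3 2 W
final -4 2 N

n=0: pose=(-4,3,E); sL=40/73, sR=8/9; mL=472/657, mR=-404/657; mL+mR=68/657 → advance +1; mR−mL=-4/3 → turn -1·90°
n=1: pose=(-3,3,S); sL=160/193, sR=160/153; mL=27680/29529, mR=-18640/29529; mL+mR=9040/29529 → advance +1; mR−mL=-80/51 → turn -1·90°
n=2: pose=(-3,2,W); sL=16/13, sR=80/117; mL=112/117, mR=-8/117; mL+mR=8/9 → advance +1; mR−mL=-40/39 → turn -1·90°
n=3: pose=(-4,2,N); sL=160/229, sR=160/261; mL=39200/59769, mR=-15760/59769; mL+mR=23440/59769 → advance +1; mR−mL=-80/87 → turn -1·90°
n=4: pose=(-4,3,E); sL=40/73, sR=8/9; mL=472/657, mR=-404/657; mL+mR=68/657 → advance +1; mR−mL=-4/3 → turn -1·90°
n=5: pose=(-3,3,S); sL=160/193, sR=160/153; mL=27680/29529, mR=-18640/29529; mL+mR=9040/29529 → advance +1; mR−mL=-80/51 → turn -1·90°
n=6: pose=(-3,2,W); sL=16/13, sR=80/117; mL=112/117, mR=-8/117; mL+mR=8/9 → advance +1; mR−mL=-40/39 → turn -1·90°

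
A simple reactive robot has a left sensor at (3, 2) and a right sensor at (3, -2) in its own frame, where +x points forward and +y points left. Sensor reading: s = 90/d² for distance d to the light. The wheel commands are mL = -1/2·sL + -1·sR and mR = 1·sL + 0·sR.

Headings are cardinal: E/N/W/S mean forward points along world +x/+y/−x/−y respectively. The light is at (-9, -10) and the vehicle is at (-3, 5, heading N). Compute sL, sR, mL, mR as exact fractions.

9/34 45/194 -2403/6596 9/34

left sensor world pos  = (-5, 8); dL² = 340
right sensor world pos = (-1, 8); dR² = 388
sL = 90/340 = 9/34
sR = 90/388 = 45/194
mL = -1/2·sL + -1·sR = -2403/6596
mR = 1·sL + 0·sR = 9/34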